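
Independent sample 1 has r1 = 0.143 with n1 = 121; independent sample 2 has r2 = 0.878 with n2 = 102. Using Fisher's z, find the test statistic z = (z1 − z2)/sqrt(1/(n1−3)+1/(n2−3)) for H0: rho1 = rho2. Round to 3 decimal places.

z1 = atanh(0.143) = 0.143987,  z2 = atanh(0.878) = 1.366971
SE = √(1/(n1−3) + 1/(n2−3)) = √(1/118 + 1/99) = √(0.0084746 + 0.0101010) = √0.0185756 = 0.136292
z = (z1 − z2)/SE = (0.143987 − 1.366971) / 0.136292 = -1.222984 / 0.136292 = -8.973

-8.973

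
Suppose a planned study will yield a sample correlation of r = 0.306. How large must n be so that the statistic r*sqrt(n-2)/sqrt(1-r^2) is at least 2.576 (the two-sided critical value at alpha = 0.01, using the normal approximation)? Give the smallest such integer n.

67

Need r·√(n−2)/√(1−r²) ≥ 2.576
√(n−2) ≥ 2.576·√(1−0.093636) / 0.306 = 2.576·0.952032 / 0.306 = 8.0145
n−2 ≥ 64.2322  ⇒  n ≥ 66.2322
Smallest integer n = 67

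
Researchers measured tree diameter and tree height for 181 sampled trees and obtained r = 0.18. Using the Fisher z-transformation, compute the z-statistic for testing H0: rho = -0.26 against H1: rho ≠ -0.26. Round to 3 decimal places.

Fisher z: atanh(0.18) = 0.181983, atanh(-0.26) = -0.266108
z = (z_r − z_0)·√(n−3) = (0.181983 − (-0.266108))·√178 = 0.448091 · 13.341664 = 5.978

5.978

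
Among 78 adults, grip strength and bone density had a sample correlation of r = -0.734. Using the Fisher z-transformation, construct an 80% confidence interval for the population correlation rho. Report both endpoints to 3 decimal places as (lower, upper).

z_r = atanh(-0.734) = -0.937345;  SE = 1/√(n−3) = 1/√75 = 0.115470
z-limits: -0.937345 ± 1.282·0.115470 = -0.937345 ± 0.148033 = [-1.085378, -0.789312]
ρ-limits: (tanh -1.085378, tanh -0.789312) = (-0.795, -0.658)

(-0.795, -0.658)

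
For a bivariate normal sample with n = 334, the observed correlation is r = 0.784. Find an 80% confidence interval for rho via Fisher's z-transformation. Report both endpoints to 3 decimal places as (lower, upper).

(0.755, 0.810)

Fisher z: z_r = atanh(r) = ½·ln((1+0.784)/(1−0.784)) = 1.055667
SE(z) = 1/√(n−3) = 1/√331 = 0.054965
80% ⇒ z* = 1.282; margin = 1.282·0.054965 = 0.070465
CI on z-scale: (0.985202, 1.126132)
Back-transform: tanh(0.985202) = 0.755309, tanh(1.126132) = 0.809691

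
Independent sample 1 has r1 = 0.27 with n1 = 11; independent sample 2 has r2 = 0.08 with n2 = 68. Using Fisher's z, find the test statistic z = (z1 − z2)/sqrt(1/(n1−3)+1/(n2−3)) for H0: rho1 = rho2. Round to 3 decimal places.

Fisher z-transforms: z1 = atanh(0.27) = 0.276864, z2 = atanh(0.08) = 0.080171; difference d = 0.196693
Var(d) = 1/8 + 1/65 = 0.1250000 + 0.0153846 = 0.1403846
z = d/√Var(d) = 0.196693 / √0.1403846 = 0.196693 / 0.374679 = 0.525

0.525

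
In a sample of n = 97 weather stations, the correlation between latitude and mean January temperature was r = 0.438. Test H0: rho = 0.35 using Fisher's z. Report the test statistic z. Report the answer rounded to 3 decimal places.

Fisher z: atanh(0.438) = 0.469753, atanh(0.35) = 0.365444
z = (z_r − z_0)·√(n−3) = (0.469753 − 0.365444)·√94 = 0.104309 · 9.695360 = 1.011

1.011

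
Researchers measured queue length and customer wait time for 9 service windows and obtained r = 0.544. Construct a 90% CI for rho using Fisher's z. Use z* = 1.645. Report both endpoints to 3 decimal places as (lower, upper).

(-0.062, 0.857)

Fisher z: z_r = atanh(r) = ½·ln((1+0.544)/(1−0.544)) = 0.609819
SE(z) = 1/√(n−3) = 1/√6 = 0.408248
90% ⇒ z* = 1.645; margin = 1.645·0.408248 = 0.671568
CI on z-scale: (-0.061749, 1.281387)
Back-transform: tanh(-0.061749) = -0.061671, tanh(1.281387) = 0.856854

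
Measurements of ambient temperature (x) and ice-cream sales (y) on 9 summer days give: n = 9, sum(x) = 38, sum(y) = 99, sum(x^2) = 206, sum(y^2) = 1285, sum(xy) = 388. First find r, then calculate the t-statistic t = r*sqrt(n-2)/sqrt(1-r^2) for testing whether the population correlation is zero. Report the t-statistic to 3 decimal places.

Numerator: nΣxy − (Σx)(Σy) = 9·388 − (38)(99) = -270
Denominator: √[(nΣx²−(Σx)²)(nΣy²−(Σy)²)]
  nΣx²−(Σx)² = 9·206 − 1444 = 410;  nΣy²−(Σy)² = 9·1285 − 9801 = 1764
  √(410·1764) = √723240 = 850.4352
r = -270 / 850.4352 = -0.3175
t = r·√(n−2)/√(1−r²) = -0.3175·√7 / √(1−0.100806) = -0.840026 / 0.948258 = -0.886

-0.886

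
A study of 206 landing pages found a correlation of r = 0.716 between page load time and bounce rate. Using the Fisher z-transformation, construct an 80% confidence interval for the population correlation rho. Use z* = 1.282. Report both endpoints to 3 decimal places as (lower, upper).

z_r = atanh(0.716) = 0.899389;  SE = 1/√(n−3) = 1/√203 = 0.070186
z-limits: 0.899389 ± 1.282·0.070186 = 0.899389 ± 0.089978 = [0.809411, 0.989367]
ρ-limits: (tanh 0.809411, tanh 0.989367) = (0.669, 0.757)

(0.669, 0.757)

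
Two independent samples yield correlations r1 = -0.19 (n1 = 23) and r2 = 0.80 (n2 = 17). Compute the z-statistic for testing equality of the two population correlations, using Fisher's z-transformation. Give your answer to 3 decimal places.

-3.705

z1 = atanh(-0.19) = -0.192337,  z2 = atanh(0.80) = 1.098612
SE = √(1/(n1−3) + 1/(n2−3)) = √(1/20 + 1/14) = √(0.0500000 + 0.0714286) = √0.1214286 = 0.348466
z = (z1 − z2)/SE = (-0.192337 − 1.098612) / 0.348466 = -1.290949 / 0.348466 = -3.705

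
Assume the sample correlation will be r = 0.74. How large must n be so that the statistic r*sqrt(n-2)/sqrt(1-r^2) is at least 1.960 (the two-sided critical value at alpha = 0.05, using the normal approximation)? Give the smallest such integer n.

6

Need r·√(n−2)/√(1−r²) ≥ 1.960
√(n−2) ≥ 1.960·√(1−0.5476) / 0.74 = 1.960·0.672607 / 0.74 = 1.7815
n−2 ≥ 3.1737  ⇒  n ≥ 5.1737
Smallest integer n = 6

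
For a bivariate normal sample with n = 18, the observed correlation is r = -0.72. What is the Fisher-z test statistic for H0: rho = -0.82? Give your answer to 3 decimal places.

z_r = atanh(-0.72) = -0.907645,  z_0 = atanh(-0.82) = -1.156817
SE = 1/√(n−3) = 1/√15 = 0.258199
z = (z_r − z_0)/SE = (-0.907645 − (-1.156817)) / 0.258199 = 0.249172 / 0.258199 = 0.965

0.965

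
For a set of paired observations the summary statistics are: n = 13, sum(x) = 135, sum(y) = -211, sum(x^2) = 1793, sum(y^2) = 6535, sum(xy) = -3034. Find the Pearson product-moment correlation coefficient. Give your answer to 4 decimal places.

Numerator: nΣxy − (Σx)(Σy) = 13·(-3034) − (135)(-211) = -10957
Denominator: √[(nΣx²−(Σx)²)(nΣy²−(Σy)²)]
  nΣx²−(Σx)² = 13·1793 − 18225 = 5084;  nΣy²−(Σy)² = 13·6535 − 44521 = 40434
  √(5084·40434) = √205566456 = 14337.5889
r = -10957 / 14337.5889 = -0.7642

-0.7642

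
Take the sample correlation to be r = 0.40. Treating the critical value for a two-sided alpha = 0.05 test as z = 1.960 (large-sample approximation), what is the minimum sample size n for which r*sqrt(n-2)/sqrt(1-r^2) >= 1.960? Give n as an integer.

Need r·√(n−2)/√(1−r²) ≥ 1.960
√(n−2) ≥ 1.960·√(1−0.1600) / 0.40 = 1.960·0.916515 / 0.40 = 4.4909
n−2 ≥ 20.1682  ⇒  n ≥ 22.1682
Smallest integer n = 23

23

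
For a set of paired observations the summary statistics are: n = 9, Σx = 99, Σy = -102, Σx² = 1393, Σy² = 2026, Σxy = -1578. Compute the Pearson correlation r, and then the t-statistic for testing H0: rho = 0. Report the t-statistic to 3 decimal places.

S_xy = nΣxy − ΣxΣy = 9·(-1578) − 99·(-102) = -14202 − (-10098) = -4104
S_xx = nΣx² − (Σx)² = 9·1393 − 99² = 12537 − 9801 = 2736
S_yy = nΣy² − (Σy)² = 9·2026 − (-102)² = 18234 − 10404 = 7830
r = S_xy / √(S_xx·S_yy) = -4104 / √(2736·7830) = -4104 / √21422880 = -4104 / 4628.4857 = -0.8867
t = r·√(n−2)/√(1−r²) = -0.8867·√7 / √(1−0.786237) = -2.345988 / 0.462345 = -5.074

-5.074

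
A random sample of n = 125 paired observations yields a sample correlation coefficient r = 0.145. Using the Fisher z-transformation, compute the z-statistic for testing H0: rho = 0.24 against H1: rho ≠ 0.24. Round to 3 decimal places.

-1.091

z_r = atanh(0.145) = 0.146029,  z_0 = atanh(0.24) = 0.244774
SE = 1/√(n−3) = 1/√122 = 0.090536
z = (z_r − z_0)/SE = (0.146029 − 0.244774) / 0.090536 = -0.098745 / 0.090536 = -1.091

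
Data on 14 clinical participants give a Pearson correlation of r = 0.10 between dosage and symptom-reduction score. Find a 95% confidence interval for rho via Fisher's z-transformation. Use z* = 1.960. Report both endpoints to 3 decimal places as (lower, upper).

z_r = atanh(0.10) = 0.100335;  SE = 1/√(n−3) = 1/√11 = 0.301511
z-limits: 0.100335 ± 1.960·0.301511 = 0.100335 ± 0.590962 = [-0.490627, 0.691297]
ρ-limits: (tanh -0.490627, tanh 0.691297) = (-0.455, 0.599)

(-0.455, 0.599)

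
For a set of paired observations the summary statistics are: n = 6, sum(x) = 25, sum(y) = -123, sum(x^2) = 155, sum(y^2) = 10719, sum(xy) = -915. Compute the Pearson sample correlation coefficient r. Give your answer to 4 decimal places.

-0.6235

S_xy = nΣxy − ΣxΣy = 6·(-915) − 25·(-123) = -5490 − (-3075) = -2415
S_xx = nΣx² − (Σx)² = 6·155 − 25² = 930 − 625 = 305
S_yy = nΣy² − (Σy)² = 6·10719 − (-123)² = 64314 − 15129 = 49185
r = S_xy / √(S_xx·S_yy) = -2415 / √(305·49185) = -2415 / √15001425 = -2415 / 3873.1673 = -0.6235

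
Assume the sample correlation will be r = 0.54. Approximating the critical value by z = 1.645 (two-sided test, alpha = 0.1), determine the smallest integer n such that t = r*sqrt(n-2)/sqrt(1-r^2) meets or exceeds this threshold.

9

r√(n−2)/√(1−r²) ≥ 1.645  ⇔  n−2 ≥ (1.645)²·(1−r²)/r²
(1−r²)/r² = (1−0.2916)/0.2916 = 2.4294
n ≥ 2 + 2.706025·2.4294 = 2 + 6.5740 = 8.5740
⌈8.5740⌉ = 9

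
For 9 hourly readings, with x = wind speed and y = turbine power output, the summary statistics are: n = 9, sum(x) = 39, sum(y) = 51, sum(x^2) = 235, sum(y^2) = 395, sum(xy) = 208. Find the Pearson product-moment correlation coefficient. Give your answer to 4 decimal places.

S_xy = nΣxy − ΣxΣy = 9·208 − 39·51 = 1872 − 1989 = -117
S_xx = nΣx² − (Σx)² = 9·235 − 39² = 2115 − 1521 = 594
S_yy = nΣy² − (Σy)² = 9·395 − 51² = 3555 − 2601 = 954
r = S_xy / √(S_xx·S_yy) = -117 / √(594·954) = -117 / √566676 = -117 / 752.7789 = -0.1554

-0.1554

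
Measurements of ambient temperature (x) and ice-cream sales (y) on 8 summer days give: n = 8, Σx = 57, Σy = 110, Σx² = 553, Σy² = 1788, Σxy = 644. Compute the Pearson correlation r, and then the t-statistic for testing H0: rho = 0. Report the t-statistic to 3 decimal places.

S_xy = nΣxy − ΣxΣy = 8·644 − 57·110 = 5152 − 6270 = -1118
S_xx = nΣx² − (Σx)² = 8·553 − 57² = 4424 − 3249 = 1175
S_yy = nΣy² − (Σy)² = 8·1788 − 110² = 14304 − 12100 = 2204
r = S_xy / √(S_xx·S_yy) = -1118 / √(1175·2204) = -1118 / √2589700 = -1118 / 1609.2545 = -0.6947
t = r·√(n−2)/√(1−r²) = -0.6947·√6 / √(1−0.482608) = -1.701661 / 0.719300 = -2.366

-2.366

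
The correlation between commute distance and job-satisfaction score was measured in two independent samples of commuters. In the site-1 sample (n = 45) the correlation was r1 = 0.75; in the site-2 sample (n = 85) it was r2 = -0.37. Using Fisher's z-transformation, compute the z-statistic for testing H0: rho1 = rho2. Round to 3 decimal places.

7.175

Fisher z-transforms: z1 = atanh(0.75) = 0.972955, z2 = atanh(-0.37) = -0.388423; difference d = 1.361378
Var(d) = 1/42 + 1/82 = 0.0238095 + 0.0121951 = 0.0360046
z = d/√Var(d) = 1.361378 / √0.0360046 = 1.361378 / 0.189749 = 7.175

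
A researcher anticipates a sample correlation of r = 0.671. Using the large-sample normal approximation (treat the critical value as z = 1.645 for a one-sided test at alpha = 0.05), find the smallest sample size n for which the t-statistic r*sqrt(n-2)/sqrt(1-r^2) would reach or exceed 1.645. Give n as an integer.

Need r·√(n−2)/√(1−r²) ≥ 1.645
√(n−2) ≥ 1.645·√(1−0.450241) / 0.671 = 1.645·0.741457 / 0.671 = 1.8177
n−2 ≥ 3.3040  ⇒  n ≥ 5.3040
Smallest integer n = 6

6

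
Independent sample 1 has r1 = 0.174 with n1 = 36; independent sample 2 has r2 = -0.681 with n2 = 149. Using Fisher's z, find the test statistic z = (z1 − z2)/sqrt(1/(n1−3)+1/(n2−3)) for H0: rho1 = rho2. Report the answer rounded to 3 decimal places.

5.223

z1 = atanh(0.174) = 0.175789,  z2 = atanh(-0.681) = -0.830977
SE = √(1/(n1−3) + 1/(n2−3)) = √(1/33 + 1/146) = √(0.0303030 + 0.0068493) = √0.0371523 = 0.192749
z = (z1 − z2)/SE = (0.175789 − (-0.830977)) / 0.192749 = 1.006766 / 0.192749 = 5.223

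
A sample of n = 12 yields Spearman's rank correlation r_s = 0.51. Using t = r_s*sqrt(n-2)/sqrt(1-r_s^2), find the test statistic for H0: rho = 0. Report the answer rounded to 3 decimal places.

1 − r_s² = 1 − 0.2601 = 0.7399;  √(1−r_s²) = 0.860174
√(n−2) = √10 = 3.162278
t = r_s·√(n−2)/√(1−r_s²) = 0.51 · 3.162278 / 0.860174 = 1.875

1.875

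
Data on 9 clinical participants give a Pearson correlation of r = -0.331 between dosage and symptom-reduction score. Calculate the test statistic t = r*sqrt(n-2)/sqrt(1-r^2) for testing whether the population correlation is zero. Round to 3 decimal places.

-0.928

1 − r² = 1 − 0.109561 = 0.890439;  √(1−r²) = 0.943631
√(n−2) = √7 = 2.645751
t = r·√(n−2)/√(1−r²) = -0.331 · 2.645751 / 0.943631 = -0.928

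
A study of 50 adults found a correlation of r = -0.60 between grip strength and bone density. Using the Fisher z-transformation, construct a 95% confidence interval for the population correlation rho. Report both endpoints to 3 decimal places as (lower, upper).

Fisher z: z_r = atanh(r) = ½·ln((1+(-0.60))/(1−(-0.60))) = -0.693147
SE(z) = 1/√(n−3) = 1/√47 = 0.145865
95% ⇒ z* = 1.960; margin = 1.960·0.145865 = 0.285895
CI on z-scale: (-0.979042, -0.407252)
Back-transform: tanh(-0.979042) = -0.752651, tanh(-0.407252) = -0.386137

(-0.753, -0.386)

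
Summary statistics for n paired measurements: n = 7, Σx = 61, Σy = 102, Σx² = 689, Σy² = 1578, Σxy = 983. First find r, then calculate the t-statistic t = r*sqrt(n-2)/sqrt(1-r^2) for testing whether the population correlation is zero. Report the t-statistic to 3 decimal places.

2.819

Numerator: nΣxy − (Σx)(Σy) = 7·983 − (61)(102) = 659
Denominator: √[(nΣx²−(Σx)²)(nΣy²−(Σy)²)]
  nΣx²−(Σx)² = 7·689 − 3721 = 1102;  nΣy²−(Σy)² = 7·1578 − 10404 = 642
  √(1102·642) = √707484 = 841.1207
r = 659 / 841.1207 = 0.7835
t = r·√(n−2)/√(1−r²) = 0.7835·√5 / √(1−0.613872) = 1.751959 / 0.621392 = 2.819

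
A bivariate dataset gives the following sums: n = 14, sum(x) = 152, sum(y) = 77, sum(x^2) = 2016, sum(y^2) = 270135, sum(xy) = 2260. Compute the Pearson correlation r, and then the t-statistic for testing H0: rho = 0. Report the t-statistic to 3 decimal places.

S_xy = nΣxy − ΣxΣy = 14·2260 − 152·77 = 31640 − 11704 = 19936
S_xx = nΣx² − (Σx)² = 14·2016 − 152² = 28224 − 23104 = 5120
S_yy = nΣy² − (Σy)² = 14·270135 − 77² = 3781890 − 5929 = 3775961
r = S_xy / √(S_xx·S_yy) = 19936 / √(5120·3775961) = 19936 / √19332920320 = 19936 / 139042.8722 = 0.1434
t = r·√(n−2)/√(1−r²) = 0.1434·√12 / √(1−0.020564) = 0.496752 / 0.989665 = 0.502

0.502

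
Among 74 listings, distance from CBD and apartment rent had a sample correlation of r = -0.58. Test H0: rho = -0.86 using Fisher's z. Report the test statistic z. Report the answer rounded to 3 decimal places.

5.316

Fisher z: atanh(-0.58) = -0.662463, atanh(-0.86) = -1.293345
z = (z_r − z_0)·√(n−3) = (-0.662463 − (-1.293345))·√71 = 0.630882 · 8.426150 = 5.316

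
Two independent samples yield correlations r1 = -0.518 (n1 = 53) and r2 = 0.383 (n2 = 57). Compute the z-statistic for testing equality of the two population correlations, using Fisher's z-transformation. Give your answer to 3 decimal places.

-4.979

z1 = atanh(-0.518) = -0.573602,  z2 = atanh(0.383) = 0.403571
SE = √(1/(n1−3) + 1/(n2−3)) = √(1/50 + 1/54) = √(0.0200000 + 0.0185185) = √0.0385185 = 0.196261
z = (z1 − z2)/SE = (-0.573602 − 0.403571) / 0.196261 = -0.977173 / 0.196261 = -4.979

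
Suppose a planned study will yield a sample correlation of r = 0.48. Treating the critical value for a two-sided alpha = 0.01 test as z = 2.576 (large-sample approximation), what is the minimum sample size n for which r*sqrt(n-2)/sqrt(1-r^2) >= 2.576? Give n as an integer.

25

r√(n−2)/√(1−r²) ≥ 2.576  ⇔  n−2 ≥ (2.576)²·(1−r²)/r²
(1−r²)/r² = (1−0.2304)/0.2304 = 3.3403
n ≥ 2 + 6.635776·3.3403 = 2 + 22.1655 = 24.1655
⌈24.1655⌉ = 25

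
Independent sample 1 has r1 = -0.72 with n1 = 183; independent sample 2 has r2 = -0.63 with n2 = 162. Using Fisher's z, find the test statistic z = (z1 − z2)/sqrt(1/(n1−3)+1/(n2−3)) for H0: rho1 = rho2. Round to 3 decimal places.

-1.527

z1 = atanh(-0.72) = -0.907645,  z2 = atanh(-0.63) = -0.741416
SE = √(1/(n1−3) + 1/(n2−3)) = √(1/180 + 1/159) = √(0.0055556 + 0.0062893) = √0.0118449 = 0.108834
z = (z1 − z2)/SE = (-0.907645 − (-0.741416)) / 0.108834 = -0.166229 / 0.108834 = -1.527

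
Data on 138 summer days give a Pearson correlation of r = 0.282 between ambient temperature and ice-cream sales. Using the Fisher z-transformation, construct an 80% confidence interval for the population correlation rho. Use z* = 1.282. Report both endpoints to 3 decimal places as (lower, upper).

(0.178, 0.380)

Fisher z: z_r = atanh(r) = ½·ln((1+0.282)/(1−0.282)) = 0.289854
SE(z) = 1/√(n−3) = 1/√135 = 0.086066
80% ⇒ z* = 1.282; margin = 1.282·0.086066 = 0.110337
CI on z-scale: (0.179517, 0.400191)
Back-transform: tanh(0.179517) = 0.177613, tanh(0.400191) = 0.380112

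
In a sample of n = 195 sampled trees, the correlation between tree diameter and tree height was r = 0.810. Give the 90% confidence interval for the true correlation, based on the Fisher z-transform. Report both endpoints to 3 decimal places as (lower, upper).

z_r = atanh(0.810) = 1.127029;  SE = 1/√(n−3) = 1/√192 = 0.072169
z-limits: 1.127029 ± 1.645·0.072169 = 1.127029 ± 0.118718 = [1.008311, 1.245747]
ρ-limits: (tanh 1.008311, tanh 1.245747) = (0.765, 0.847)

(0.765, 0.847)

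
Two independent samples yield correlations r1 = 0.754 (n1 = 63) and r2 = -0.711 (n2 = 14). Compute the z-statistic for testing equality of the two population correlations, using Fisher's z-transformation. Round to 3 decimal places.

5.706

z1 = atanh(0.754) = 0.982161,  z2 = atanh(-0.711) = -0.889203
SE = √(1/(n1−3) + 1/(n2−3)) = √(1/60 + 1/11) = √(0.0166667 + 0.0909091) = √0.1075758 = 0.327987
z = (z1 − z2)/SE = (0.982161 − (-0.889203)) / 0.327987 = 1.871364 / 0.327987 = 5.706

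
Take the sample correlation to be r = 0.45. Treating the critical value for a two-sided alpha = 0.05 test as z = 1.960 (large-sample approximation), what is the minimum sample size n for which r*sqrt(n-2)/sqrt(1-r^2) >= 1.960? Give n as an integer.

18

r√(n−2)/√(1−r²) ≥ 1.960  ⇔  n−2 ≥ (1.960)²·(1−r²)/r²
(1−r²)/r² = (1−0.2025)/0.2025 = 3.9383
n ≥ 2 + 3.8416·3.9383 = 2 + 15.1294 = 17.1294
⌈17.1294⌉ = 18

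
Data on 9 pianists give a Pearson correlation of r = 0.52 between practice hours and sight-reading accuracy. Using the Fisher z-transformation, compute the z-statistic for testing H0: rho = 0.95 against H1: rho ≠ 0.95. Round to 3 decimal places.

z_r = atanh(0.52) = 0.576340,  z_0 = atanh(0.95) = 1.831781
SE = 1/√(n−3) = 1/√6 = 0.408248
z = (z_r − z_0)/SE = (0.576340 − 1.831781) / 0.408248 = -1.255441 / 0.408248 = -3.075

-3.075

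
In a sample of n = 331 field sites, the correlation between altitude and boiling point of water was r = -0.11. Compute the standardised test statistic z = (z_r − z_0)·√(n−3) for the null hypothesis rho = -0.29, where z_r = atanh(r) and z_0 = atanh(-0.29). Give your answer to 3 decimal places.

3.407

z_r = atanh(-0.11) = -0.110447,  z_0 = atanh(-0.29) = -0.298566
SE = 1/√(n−3) = 1/√328 = 0.055216
z = (z_r − z_0)/SE = (-0.110447 − (-0.298566)) / 0.055216 = 0.188119 / 0.055216 = 3.407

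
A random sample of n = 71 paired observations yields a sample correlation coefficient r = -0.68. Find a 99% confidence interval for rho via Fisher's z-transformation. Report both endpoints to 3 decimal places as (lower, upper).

z_r = atanh(-0.68) = -0.829114;  SE = 1/√(n−3) = 1/√68 = 0.121268
z-limits: -0.829114 ± 2.576·0.121268 = -0.829114 ± 0.312386 = [-1.141500, -0.516728]
ρ-limits: (tanh -1.141500, tanh -0.516728) = (-0.815, -0.475)

(-0.815, -0.475)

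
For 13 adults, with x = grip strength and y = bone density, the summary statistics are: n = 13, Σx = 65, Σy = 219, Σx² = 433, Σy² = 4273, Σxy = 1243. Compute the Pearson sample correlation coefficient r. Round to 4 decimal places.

0.5895

Numerator: nΣxy − (Σx)(Σy) = 13·1243 − (65)(219) = 1924
Denominator: √[(nΣx²−(Σx)²)(nΣy²−(Σy)²)]
  nΣx²−(Σx)² = 13·433 − 4225 = 1404;  nΣy²−(Σy)² = 13·4273 − 47961 = 7588
  √(1404·7588) = √10653552 = 3263.9779
r = 1924 / 3263.9779 = 0.5895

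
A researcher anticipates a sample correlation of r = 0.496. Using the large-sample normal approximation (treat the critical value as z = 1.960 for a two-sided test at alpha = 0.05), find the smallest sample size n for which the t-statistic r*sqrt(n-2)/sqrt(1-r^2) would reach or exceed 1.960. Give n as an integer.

r√(n−2)/√(1−r²) ≥ 1.960  ⇔  n−2 ≥ (1.960)²·(1−r²)/r²
(1−r²)/r² = (1−0.246016)/0.246016 = 3.0648
n ≥ 2 + 3.8416·3.0648 = 2 + 11.7737 = 13.7737
⌈13.7737⌉ = 14

14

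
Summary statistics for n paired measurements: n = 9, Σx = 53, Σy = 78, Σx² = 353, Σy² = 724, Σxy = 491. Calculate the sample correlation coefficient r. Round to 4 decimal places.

0.7148

Numerator: nΣxy − (Σx)(Σy) = 9·491 − (53)(78) = 285
Denominator: √[(nΣx²−(Σx)²)(nΣy²−(Σy)²)]
  nΣx²−(Σx)² = 9·353 − 2809 = 368;  nΣy²−(Σy)² = 9·724 − 6084 = 432
  √(368·432) = √158976 = 398.7179
r = 285 / 398.7179 = 0.7148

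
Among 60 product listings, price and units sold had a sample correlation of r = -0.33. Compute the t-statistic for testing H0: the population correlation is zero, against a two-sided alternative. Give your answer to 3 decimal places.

-2.662

1 − r² = 1 − 0.1089 = 0.8911;  √(1−r²) = 0.943981
√(n−2) = √58 = 7.615773
t = r·√(n−2)/√(1−r²) = -0.33 · 7.615773 / 0.943981 = -2.662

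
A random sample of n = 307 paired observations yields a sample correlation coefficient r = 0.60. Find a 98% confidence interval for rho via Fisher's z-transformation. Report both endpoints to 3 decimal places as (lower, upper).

Fisher z: z_r = atanh(r) = ½·ln((1+0.60)/(1−0.60)) = 0.693147
SE(z) = 1/√(n−3) = 1/√304 = 0.057354
98% ⇒ z* = 2.326; margin = 2.326·0.057354 = 0.133405
CI on z-scale: (0.559742, 0.826552)
Back-transform: tanh(0.559742) = 0.507786, tanh(0.826552) = 0.678620

(0.508, 0.679)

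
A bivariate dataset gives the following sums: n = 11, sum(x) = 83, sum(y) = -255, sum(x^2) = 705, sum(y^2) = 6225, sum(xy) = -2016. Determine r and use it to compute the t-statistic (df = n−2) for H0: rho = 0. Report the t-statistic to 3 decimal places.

Numerator: nΣxy − (Σx)(Σy) = 11·(-2016) − (83)(-255) = -1011
Denominator: √[(nΣx²−(Σx)²)(nΣy²−(Σy)²)]
  nΣx²−(Σx)² = 11·705 − 6889 = 866;  nΣy²−(Σy)² = 11·6225 − 65025 = 3450
  √(866·3450) = √2987700 = 1728.4965
r = -1011 / 1728.4965 = -0.5849
t = r·√(n−2)/√(1−r²) = -0.5849·√9 / √(1−0.342108) = -1.754700 / 0.811105 = -2.163

-2.163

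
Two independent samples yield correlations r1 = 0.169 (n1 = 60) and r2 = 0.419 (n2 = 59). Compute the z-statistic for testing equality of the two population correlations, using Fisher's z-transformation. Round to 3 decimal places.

-1.466

Fisher z-transforms: z1 = atanh(0.169) = 0.170637, z2 = atanh(0.419) = 0.446478; difference d = -0.275841
Var(d) = 1/57 + 1/56 = 0.0175439 + 0.0178571 = 0.0354010
z = d/√Var(d) = -0.275841 / √0.0354010 = -0.275841 / 0.188152 = -1.466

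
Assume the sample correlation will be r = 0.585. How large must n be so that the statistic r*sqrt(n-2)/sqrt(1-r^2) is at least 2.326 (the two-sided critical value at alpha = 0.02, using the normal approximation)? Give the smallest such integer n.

13

r√(n−2)/√(1−r²) ≥ 2.326  ⇔  n−2 ≥ (2.326)²·(1−r²)/r²
(1−r²)/r² = (1−0.342225)/0.342225 = 1.9221
n ≥ 2 + 5.410276·1.9221 = 2 + 10.3991 = 12.3991
⌈12.3991⌉ = 13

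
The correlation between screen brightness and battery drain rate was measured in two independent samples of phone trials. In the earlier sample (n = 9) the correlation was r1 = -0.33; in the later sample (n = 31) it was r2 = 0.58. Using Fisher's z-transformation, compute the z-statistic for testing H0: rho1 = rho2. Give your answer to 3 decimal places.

-2.235

Fisher z-transforms: z1 = atanh(-0.33) = -0.342828, z2 = atanh(0.58) = 0.662463; difference d = -1.005291
Var(d) = 1/6 + 1/28 = 0.1666667 + 0.0357143 = 0.2023810
z = d/√Var(d) = -1.005291 / √0.2023810 = -1.005291 / 0.449868 = -2.235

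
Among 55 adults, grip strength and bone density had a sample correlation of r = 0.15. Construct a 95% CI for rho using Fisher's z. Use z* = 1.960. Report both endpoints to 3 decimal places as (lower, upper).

z_r = atanh(0.15) = 0.151140;  SE = 1/√(n−3) = 1/√52 = 0.138675
z-limits: 0.151140 ± 1.960·0.138675 = 0.151140 ± 0.271803 = [-0.120663, 0.422943]
ρ-limits: (tanh -0.120663, tanh 0.422943) = (-0.120, 0.399)

(-0.120, 0.399)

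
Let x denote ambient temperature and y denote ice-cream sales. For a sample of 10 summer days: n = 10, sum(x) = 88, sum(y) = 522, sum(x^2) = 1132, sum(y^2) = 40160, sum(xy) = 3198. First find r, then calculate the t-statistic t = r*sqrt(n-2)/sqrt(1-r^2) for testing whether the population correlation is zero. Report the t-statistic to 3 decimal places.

-2.416

S_xy = nΣxy − ΣxΣy = 10·3198 − 88·522 = 31980 − 45936 = -13956
S_xx = nΣx² − (Σx)² = 10·1132 − 88² = 11320 − 7744 = 3576
S_yy = nΣy² − (Σy)² = 10·40160 − 522² = 401600 − 272484 = 129116
r = S_xy / √(S_xx·S_yy) = -13956 / √(3576·129116) = -13956 / √461718816 = -13956 / 21487.6433 = -0.6495
t = r·√(n−2)/√(1−r²) = -0.6495·√8 / √(1−0.421850) = -1.837063 / 0.760362 = -2.416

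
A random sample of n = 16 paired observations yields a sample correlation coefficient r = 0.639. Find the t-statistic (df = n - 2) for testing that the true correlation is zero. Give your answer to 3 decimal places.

t = r·√(n−2) / √(1−r²) with r = 0.639, n = 16
  = 0.639·√14 / √(1 − 0.408321)
  = 0.639·3.741657 / 0.769207
  = 2.390919 / 0.769207 = 3.108

3.108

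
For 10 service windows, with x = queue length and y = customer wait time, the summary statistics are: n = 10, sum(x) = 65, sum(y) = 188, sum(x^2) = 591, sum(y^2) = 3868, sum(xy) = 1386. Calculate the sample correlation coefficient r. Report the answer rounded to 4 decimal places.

S_xy = nΣxy − ΣxΣy = 10·1386 − 65·188 = 13860 − 12220 = 1640
S_xx = nΣx² − (Σx)² = 10·591 − 65² = 5910 − 4225 = 1685
S_yy = nΣy² − (Σy)² = 10·3868 − 188² = 38680 − 35344 = 3336
r = S_xy / √(S_xx·S_yy) = 1640 / √(1685·3336) = 1640 / √5621160 = 1640 / 2370.8986 = 0.6917

0.6917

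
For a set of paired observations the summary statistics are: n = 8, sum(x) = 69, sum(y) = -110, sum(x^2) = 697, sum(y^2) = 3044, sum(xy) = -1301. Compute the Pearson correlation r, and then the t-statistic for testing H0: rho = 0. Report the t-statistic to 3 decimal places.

Numerator: nΣxy − (Σx)(Σy) = 8·(-1301) − (69)(-110) = -2818
Denominator: √[(nΣx²−(Σx)²)(nΣy²−(Σy)²)]
  nΣx²−(Σx)² = 8·697 − 4761 = 815;  nΣy²−(Σy)² = 8·3044 − 12100 = 12252
  √(815·12252) = √9985380 = 3159.9652
r = -2818 / 3159.9652 = -0.8918
t = r·√(n−2)/√(1−r²) = -0.8918·√6 / √(1−0.795307) = -2.184455 / 0.452430 = -4.828

-4.828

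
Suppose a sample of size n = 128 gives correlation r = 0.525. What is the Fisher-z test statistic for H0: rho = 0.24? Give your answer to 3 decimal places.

Fisher z: atanh(0.525) = 0.583217, atanh(0.24) = 0.244774
z = (z_r − z_0)·√(n−3) = (0.583217 − 0.244774)·√125 = 0.338443 · 11.180340 = 3.784

3.784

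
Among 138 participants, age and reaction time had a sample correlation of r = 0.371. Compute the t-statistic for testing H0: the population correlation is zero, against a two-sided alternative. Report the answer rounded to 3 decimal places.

t = r·√(n−2) / √(1−r²) with r = 0.371, n = 138
  = 0.371·√136 / √(1 − 0.137641)
  = 0.371·11.661904 / 0.928633
  = 4.326566 / 0.928633 = 4.659

4.659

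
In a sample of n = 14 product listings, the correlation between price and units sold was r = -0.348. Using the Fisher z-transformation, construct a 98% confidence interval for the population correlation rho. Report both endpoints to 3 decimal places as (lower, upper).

(-0.787, 0.326)

z_r = atanh(-0.348) = -0.363166;  SE = 1/√(n−3) = 1/√11 = 0.301511
z-limits: -0.363166 ± 2.326·0.301511 = -0.363166 ± 0.701315 = [-1.064481, 0.338149]
ρ-limits: (tanh -1.064481, tanh 0.338149) = (-0.787, 0.326)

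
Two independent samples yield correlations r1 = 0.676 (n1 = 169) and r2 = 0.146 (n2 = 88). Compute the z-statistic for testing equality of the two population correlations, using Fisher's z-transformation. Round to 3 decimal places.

Fisher z-transforms: z1 = atanh(0.676) = 0.821711, z2 = atanh(0.146) = 0.147051; difference d = 0.674660
Var(d) = 1/166 + 1/85 = 0.0060241 + 0.0117647 = 0.0177888
z = d/√Var(d) = 0.674660 / √0.0177888 = 0.674660 / 0.133375 = 5.058

5.058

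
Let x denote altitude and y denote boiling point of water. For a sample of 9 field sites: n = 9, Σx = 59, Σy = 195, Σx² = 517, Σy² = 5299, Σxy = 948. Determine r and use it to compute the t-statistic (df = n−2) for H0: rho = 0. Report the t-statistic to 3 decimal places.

-4.985

Numerator: nΣxy − (Σx)(Σy) = 9·948 − (59)(195) = -2973
Denominator: √[(nΣx²−(Σx)²)(nΣy²−(Σy)²)]
  nΣx²−(Σx)² = 9·517 − 3481 = 1172;  nΣy²−(Σy)² = 9·5299 − 38025 = 9666
  √(1172·9666) = √11328552 = 3365.7914
r = -2973 / 3365.7914 = -0.8833
t = r·√(n−2)/√(1−r²) = -0.8833·√7 / √(1−0.780219) = -2.336992 / 0.468808 = -4.985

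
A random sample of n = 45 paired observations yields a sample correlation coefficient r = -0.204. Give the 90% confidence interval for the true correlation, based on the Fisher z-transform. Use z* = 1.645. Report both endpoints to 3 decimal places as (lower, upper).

(-0.431, 0.047)

z_r = atanh(-0.204) = -0.206903;  SE = 1/√(n−3) = 1/√42 = 0.154303
z-limits: -0.206903 ± 1.645·0.154303 = -0.206903 ± 0.253828 = [-0.460731, 0.046925]
ρ-limits: (tanh -0.460731, tanh 0.046925) = (-0.431, 0.047)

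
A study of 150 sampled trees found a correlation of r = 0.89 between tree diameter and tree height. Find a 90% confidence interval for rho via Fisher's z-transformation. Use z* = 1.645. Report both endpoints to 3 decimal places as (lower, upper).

Fisher z: z_r = atanh(r) = ½·ln((1+0.89)/(1−0.89)) = 1.421926
SE(z) = 1/√(n−3) = 1/√147 = 0.082479
90% ⇒ z* = 1.645; margin = 1.645·0.082479 = 0.135678
CI on z-scale: (1.286248, 1.557604)
Back-transform: tanh(1.286248) = 0.858141, tanh(1.557604) = 0.915031

(0.858, 0.915)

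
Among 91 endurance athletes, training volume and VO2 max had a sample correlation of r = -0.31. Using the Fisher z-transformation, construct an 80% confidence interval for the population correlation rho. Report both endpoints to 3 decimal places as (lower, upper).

(-0.428, -0.182)

z_r = atanh(-0.31) = -0.320545;  SE = 1/√(n−3) = 1/√88 = 0.106600
z-limits: -0.320545 ± 1.282·0.106600 = -0.320545 ± 0.136661 = [-0.457206, -0.183884]
ρ-limits: (tanh -0.457206, tanh -0.183884) = (-0.428, -0.182)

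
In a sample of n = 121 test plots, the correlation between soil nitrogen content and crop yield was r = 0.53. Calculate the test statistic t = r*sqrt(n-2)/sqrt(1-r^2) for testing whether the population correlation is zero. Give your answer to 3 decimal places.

6.818

t = r·√(n−2) / √(1−r²) with r = 0.53, n = 121
  = 0.53·√119 / √(1 − 0.2809)
  = 0.53·10.908712 / 0.847998
  = 5.781617 / 0.847998 = 6.818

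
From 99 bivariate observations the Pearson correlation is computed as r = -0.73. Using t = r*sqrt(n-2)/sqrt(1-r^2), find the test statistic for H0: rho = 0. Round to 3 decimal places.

-10.520

1 − r² = 1 − 0.5329 = 0.4671;  √(1−r²) = 0.683447
√(n−2) = √97 = 9.848858
t = r·√(n−2)/√(1−r²) = -0.73 · 9.848858 / 0.683447 = -10.520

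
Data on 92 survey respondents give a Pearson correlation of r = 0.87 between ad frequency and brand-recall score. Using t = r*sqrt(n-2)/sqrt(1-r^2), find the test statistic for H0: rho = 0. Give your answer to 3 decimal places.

16.740

t = r·√(n−2) / √(1−r²) with r = 0.87, n = 92
  = 0.87·√90 / √(1 − 0.7569)
  = 0.87·9.486833 / 0.493052
  = 8.253545 / 0.493052 = 16.740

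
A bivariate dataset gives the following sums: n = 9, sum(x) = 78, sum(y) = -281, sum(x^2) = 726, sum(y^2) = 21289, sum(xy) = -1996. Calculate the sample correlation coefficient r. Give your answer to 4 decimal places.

0.5554

S_xy = nΣxy − ΣxΣy = 9·(-1996) − 78·(-281) = -17964 − (-21918) = 3954
S_xx = nΣx² − (Σx)² = 9·726 − 78² = 6534 − 6084 = 450
S_yy = nΣy² − (Σy)² = 9·21289 − (-281)² = 191601 − 78961 = 112640
r = S_xy / √(S_xx·S_yy) = 3954 / √(450·112640) = 3954 / √50688000 = 3954 / 7119.5505 = 0.5554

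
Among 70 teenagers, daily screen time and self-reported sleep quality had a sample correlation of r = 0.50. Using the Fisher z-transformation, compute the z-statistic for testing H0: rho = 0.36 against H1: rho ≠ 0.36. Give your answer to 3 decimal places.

Fisher z: atanh(0.50) = 0.549306, atanh(0.36) = 0.376886
z = (z_r − z_0)·√(n−3) = (0.549306 − 0.376886)·√67 = 0.172420 · 8.185353 = 1.411

1.411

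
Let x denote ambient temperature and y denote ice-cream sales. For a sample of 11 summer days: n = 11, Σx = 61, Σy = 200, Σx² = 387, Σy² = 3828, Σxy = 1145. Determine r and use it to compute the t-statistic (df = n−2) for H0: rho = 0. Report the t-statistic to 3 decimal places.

1.201

S_xy = nΣxy − ΣxΣy = 11·1145 − 61·200 = 12595 − 12200 = 395
S_xx = nΣx² − (Σx)² = 11·387 − 61² = 4257 − 3721 = 536
S_yy = nΣy² − (Σy)² = 11·3828 − 200² = 42108 − 40000 = 2108
r = S_xy / √(S_xx·S_yy) = 395 / √(536·2108) = 395 / √1129888 = 395 / 1062.9619 = 0.3716
t = r·√(n−2)/√(1−r²) = 0.3716·√9 / √(1−0.138087) = 1.114800 / 0.928393 = 1.201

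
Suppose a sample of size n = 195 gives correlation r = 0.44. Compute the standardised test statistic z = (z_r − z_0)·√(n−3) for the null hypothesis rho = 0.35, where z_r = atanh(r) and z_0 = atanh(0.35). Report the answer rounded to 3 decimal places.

1.480

z_r = atanh(0.44) = 0.472231,  z_0 = atanh(0.35) = 0.365444
SE = 1/√(n−3) = 1/√192 = 0.072169
z = (z_r − z_0)/SE = (0.472231 − 0.365444) / 0.072169 = 0.106787 / 0.072169 = 1.480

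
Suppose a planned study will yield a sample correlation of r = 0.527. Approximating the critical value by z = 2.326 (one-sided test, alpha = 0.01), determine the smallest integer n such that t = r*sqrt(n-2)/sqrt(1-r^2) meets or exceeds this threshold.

Need r·√(n−2)/√(1−r²) ≥ 2.326
√(n−2) ≥ 2.326·√(1−0.277729) / 0.527 = 2.326·0.849865 / 0.527 = 3.7510
n−2 ≥ 14.0700  ⇒  n ≥ 16.0700
Smallest integer n = 17

17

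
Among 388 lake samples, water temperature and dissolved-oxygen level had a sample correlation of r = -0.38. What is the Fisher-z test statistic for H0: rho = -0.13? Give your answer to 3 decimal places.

-5.284

Fisher z: atanh(-0.38) = -0.400060, atanh(-0.13) = -0.130740
z = (z_r − z_0)·√(n−3) = (-0.400060 − (-0.130740))·√385 = -0.269320 · 19.621417 = -5.284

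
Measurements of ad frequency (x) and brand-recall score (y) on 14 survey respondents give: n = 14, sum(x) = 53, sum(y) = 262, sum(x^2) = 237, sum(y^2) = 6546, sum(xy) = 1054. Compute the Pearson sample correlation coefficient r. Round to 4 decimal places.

Numerator: nΣxy − (Σx)(Σy) = 14·1054 − (53)(262) = 870
Denominator: √[(nΣx²−(Σx)²)(nΣy²−(Σy)²)]
  nΣx²−(Σx)² = 14·237 − 2809 = 509;  nΣy²−(Σy)² = 14·6546 − 68644 = 23000
  √(509·23000) = √11707000 = 3421.5494
r = 870 / 3421.5494 = 0.2543

0.2543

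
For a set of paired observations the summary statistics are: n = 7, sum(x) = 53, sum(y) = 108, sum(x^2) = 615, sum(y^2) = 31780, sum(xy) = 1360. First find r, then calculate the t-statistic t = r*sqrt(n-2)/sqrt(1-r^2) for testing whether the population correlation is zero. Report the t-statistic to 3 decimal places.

0.489

S_xy = nΣxy − ΣxΣy = 7·1360 − 53·108 = 9520 − 5724 = 3796
S_xx = nΣx² − (Σx)² = 7·615 − 53² = 4305 − 2809 = 1496
S_yy = nΣy² − (Σy)² = 7·31780 − 108² = 222460 − 11664 = 210796
r = S_xy / √(S_xx·S_yy) = 3796 / √(1496·210796) = 3796 / √315350816 = 3796 / 17758.1197 = 0.2138
t = r·√(n−2)/√(1−r²) = 0.2138·√5 / √(1−0.045710) = 0.478071 / 0.976878 = 0.489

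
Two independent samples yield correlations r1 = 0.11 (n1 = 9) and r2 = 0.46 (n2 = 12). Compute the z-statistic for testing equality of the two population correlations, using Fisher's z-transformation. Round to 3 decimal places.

Fisher z-transforms: z1 = atanh(0.11) = 0.110447, z2 = atanh(0.46) = 0.497311; difference d = -0.386864
Var(d) = 1/6 + 1/9 = 0.1666667 + 0.1111111 = 0.2777778
z = d/√Var(d) = -0.386864 / √0.2777778 = -0.386864 / 0.527046 = -0.734

-0.734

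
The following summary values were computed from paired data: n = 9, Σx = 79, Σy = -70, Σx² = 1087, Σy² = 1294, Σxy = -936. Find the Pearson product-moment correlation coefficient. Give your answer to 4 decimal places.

-0.5920

S_xy = nΣxy − ΣxΣy = 9·(-936) − 79·(-70) = -8424 − (-5530) = -2894
S_xx = nΣx² − (Σx)² = 9·1087 − 79² = 9783 − 6241 = 3542
S_yy = nΣy² − (Σy)² = 9·1294 − (-70)² = 11646 − 4900 = 6746
r = S_xy / √(S_xx·S_yy) = -2894 / √(3542·6746) = -2894 / √23894332 = -2894 / 4888.1829 = -0.5920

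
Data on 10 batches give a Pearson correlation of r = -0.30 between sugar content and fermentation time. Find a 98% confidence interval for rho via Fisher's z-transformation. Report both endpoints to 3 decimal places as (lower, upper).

(-0.830, 0.515)

Fisher z: z_r = atanh(r) = ½·ln((1+(-0.30))/(1−(-0.30))) = -0.309520
SE(z) = 1/√(n−3) = 1/√7 = 0.377964
98% ⇒ z* = 2.326; margin = 2.326·0.377964 = 0.879144
CI on z-scale: (-1.188664, 0.569624)
Back-transform: tanh(-1.188664) = -0.830164, tanh(0.569624) = 0.515083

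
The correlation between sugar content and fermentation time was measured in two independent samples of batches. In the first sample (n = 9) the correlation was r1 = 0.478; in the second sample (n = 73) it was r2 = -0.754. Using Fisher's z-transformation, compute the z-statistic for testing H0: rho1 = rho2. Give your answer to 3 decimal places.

3.532

Fisher z-transforms: z1 = atanh(0.478) = 0.520389, z2 = atanh(-0.754) = -0.982161; difference d = 1.502550
Var(d) = 1/6 + 1/70 = 0.1666667 + 0.0142857 = 0.1809524
z = d/√Var(d) = 1.502550 / √0.1809524 = 1.502550 / 0.425385 = 3.532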